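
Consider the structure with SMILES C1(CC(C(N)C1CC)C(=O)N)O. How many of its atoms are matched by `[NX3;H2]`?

2

The query [NX3;H2] means: aliphatic N with 3 total connections, two of them H — an -NH2 nitrogen (amine or amide).
Check the 12 heavy atoms by environment: 4× C (H1, X4) → no; 2× C (H2, X4) → no; 2× N (H2, X3) → match; 1× O (H1, X2) → no; 1× C (H3, X4) → no; 1× C (H0, X3) → no; 1× O (H0, X1) → no.
That gives 2 matching atoms.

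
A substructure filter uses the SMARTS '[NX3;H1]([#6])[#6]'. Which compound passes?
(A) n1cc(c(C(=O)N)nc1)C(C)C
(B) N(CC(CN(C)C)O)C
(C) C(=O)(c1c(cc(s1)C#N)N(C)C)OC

B

[NX3;H1]([#6])[#6] describes a trivalent nitrogen with one H, bonded to two carbons (a secondary amine).
(A) has a primary amide (-C(=O)NH2) but the -C(=O)NH2 nitrogen has H2, not H1.
(B) contains an N-methylamino group (-NHCH3), which satisfies every atom and bond constraint.
(C) has a dimethylamino group (-N(CH3)2) but the nitrogen has H0, not H1.
So the answer is (B).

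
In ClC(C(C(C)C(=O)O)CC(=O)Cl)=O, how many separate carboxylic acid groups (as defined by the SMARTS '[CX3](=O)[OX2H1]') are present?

1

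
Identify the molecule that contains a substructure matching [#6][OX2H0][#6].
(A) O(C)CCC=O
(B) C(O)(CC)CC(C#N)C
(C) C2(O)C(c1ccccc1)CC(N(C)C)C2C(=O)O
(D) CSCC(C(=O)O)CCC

A

[#6][OX2H0][#6] describes an aliphatic oxygen bridging two carbons with no H on the oxygen (an ether).
(A) contains a methoxy ether (-OCH3), which satisfies every atom and bond constraint.
(B) has a hydroxyl group (-OH) but the oxygen has H1, not H0 bridging two carbons.
(C) has a hydroxyl group (-OH) but the oxygen has H1, not H0 bridging two carbons.
(D) has a carboxylic acid group (-C(=O)OH) but the -OH oxygen has H1; the =O is OX1, not OX2.
So the answer is (A).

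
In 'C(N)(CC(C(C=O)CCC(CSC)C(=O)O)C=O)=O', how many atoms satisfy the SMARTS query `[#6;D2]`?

6

Check the 19 heavy atoms by environment: 6× C (D2) → match; 5× C (D3) → no; 1× S (D2) → no; 1× C (D1) → no; 5× O (D1) → no; 1× N (D1) → no.
That gives 6 matching atoms.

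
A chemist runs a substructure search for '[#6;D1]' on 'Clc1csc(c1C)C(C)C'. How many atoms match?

3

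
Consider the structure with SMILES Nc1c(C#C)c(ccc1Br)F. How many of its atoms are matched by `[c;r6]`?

Check the 11 heavy atoms by environment: 6× c (aromatic, in 6-ring) → match; 1× F (acyclic) → no; 1× Br (acyclic) → no; 1× N (acyclic) → no; 2× C (acyclic) → no.
That gives 6 matching atoms.

6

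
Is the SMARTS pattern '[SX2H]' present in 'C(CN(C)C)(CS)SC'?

The pattern [SX2H] describes an aliphatic sulfur with two connections, one being H — a thiol.
The molecule carries a thiol (-SH), whose atoms satisfy every constraint of the query, so the pattern matches.

Yes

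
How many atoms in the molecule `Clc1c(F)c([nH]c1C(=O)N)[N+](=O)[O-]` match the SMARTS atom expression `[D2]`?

1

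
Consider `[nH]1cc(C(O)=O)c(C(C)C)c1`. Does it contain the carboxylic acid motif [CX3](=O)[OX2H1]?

The pattern [CX3](=O)[OX2H1] describes an sp2 carbon double-bonded to O and single-bonded to an -OH oxygen — a carboxylic acid.
The molecule carries a carboxylic acid group (-C(=O)OH), whose atoms satisfy every constraint of the query, so the pattern matches.

Yes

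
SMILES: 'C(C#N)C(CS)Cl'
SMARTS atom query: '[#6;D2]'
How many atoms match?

3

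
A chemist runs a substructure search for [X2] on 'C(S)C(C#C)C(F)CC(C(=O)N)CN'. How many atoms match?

The query [X2] means: any atom with exactly two total connections (bonds + H).
Check the 14 heavy atoms by environment: 6× C (X4) → no; 1× S (X2) → match; 2× N (X3) → no; 1× C (X3) → no; 1× O (X1) → no; 1× F (X1) → no; 2× C (X2) → match.
Summing the matching environments: 1 + 2 = 3 matching atoms.

3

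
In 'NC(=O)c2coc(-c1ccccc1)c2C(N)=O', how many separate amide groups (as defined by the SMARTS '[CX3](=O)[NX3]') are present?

2

[CX3](=O)[NX3] is the SMARTS for an amide: a carbonyl carbon bonded to a trivalent nitrogen.
The molecule carries 2 separate instances of a primary amide (-C(=O)NH2) meeting every constraint; each maps to a distinct set of atoms, giving 2 matches.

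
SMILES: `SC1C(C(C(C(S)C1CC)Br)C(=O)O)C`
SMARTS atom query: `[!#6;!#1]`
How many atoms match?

5

Check the 15 heavy atoms by environment: 10× C → no; 1× Br → match; 2× O → match; 2× S → match.
Summing the matching environments: 1 + 2 + 2 = 5 matching atoms.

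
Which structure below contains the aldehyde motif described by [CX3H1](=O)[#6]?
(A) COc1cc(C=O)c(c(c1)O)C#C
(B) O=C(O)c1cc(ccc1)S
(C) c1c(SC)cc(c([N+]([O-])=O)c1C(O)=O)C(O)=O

A

[CX3H1](=O)[#6] describes an sp2 carbon with one H, double-bonded to O and single-bonded to carbon (an aldehyde).
(A) contains an aldehyde (-CHO), which satisfies every atom and bond constraint.
(B) has a carboxylic acid group (-C(=O)OH) but the carbonyl carbon has H0 and is bonded to O, not H1.
(C) has a carboxylic acid group (-C(=O)OH) but the carbonyl carbon has H0 and is bonded to O, not H1.
So the answer is (A).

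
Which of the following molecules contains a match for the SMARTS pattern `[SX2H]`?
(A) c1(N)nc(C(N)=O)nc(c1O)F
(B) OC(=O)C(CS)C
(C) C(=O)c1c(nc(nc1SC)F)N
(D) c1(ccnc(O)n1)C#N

B

[SX2H] describes an aliphatic sulfur with two connections, one being H (a thiol).
(A) has a hydroxyl group (-OH) but it is an -OH, not an -SH.
(B) contains a thiol (-SH), which satisfies every atom and bond constraint.
(C) has a methylthio ether (-SCH3) but the sulfur has H0 (bonded to two carbons), not H1.
(D) has a hydroxyl group (-OH) but it is an -OH, not an -SH.
So the answer is (B).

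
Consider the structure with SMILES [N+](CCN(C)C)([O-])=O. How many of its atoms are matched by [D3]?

The query [D3] means: atom with exactly three heavy-atom neighbours.
Check the 8 heavy atoms by environment: 2× C (D2) → no; 1× N (charge +1, D3) → match; 1× O (charge -1, D1) → no; 1× O (D1) → no; 1× N (D3) → match; 2× C (D1) → no.
Summing the matching environments: 1 + 1 = 2 matching atoms.

2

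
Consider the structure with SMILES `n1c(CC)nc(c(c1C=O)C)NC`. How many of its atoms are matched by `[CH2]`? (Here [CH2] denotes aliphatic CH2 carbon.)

1

The query [CH2] means: aliphatic carbon with exactly two hydrogens.
Check the 13 heavy atoms by environment: 2× n (aromatic, H0) → no; 4× c (aromatic, H0) → no; 1× C (H2) → match; 3× C (H3) → no; 1× N (H1) → no; 1× C (H1) → no; 1× O (H0) → no.
That gives 1 matching atom.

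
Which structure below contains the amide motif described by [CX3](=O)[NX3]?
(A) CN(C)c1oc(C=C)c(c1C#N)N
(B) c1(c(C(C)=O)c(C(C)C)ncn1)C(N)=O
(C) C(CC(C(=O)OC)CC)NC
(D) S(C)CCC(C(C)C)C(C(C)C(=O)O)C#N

B

[CX3](=O)[NX3] describes a carbonyl carbon bonded to a trivalent nitrogen (an amide).
(A) has a primary amino group (-NH2) but the -NH2 is not attached to a carbonyl carbon.
(B) contains a primary amide (-C(=O)NH2), which satisfies every atom and bond constraint.
(C) has a methyl-ester group (-C(=O)OCH3) but the carbonyl is bonded to O, not to an NX3 nitrogen.
(D) has a carboxylic acid group (-C(=O)OH) but the carbonyl is bonded to O, not to an NX3 nitrogen.
So the answer is (B).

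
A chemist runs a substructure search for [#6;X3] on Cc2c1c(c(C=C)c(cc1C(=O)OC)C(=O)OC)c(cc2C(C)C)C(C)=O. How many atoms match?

15

The query [#6;X3] means: any carbon (aromatic or not) with three total connections.
Check the 27 heavy atoms by environment: 10× c (aromatic, X3) → match; 7× C (X4) → no; 5× C (X3) → match; 3× O (X1) → no; 2× O (X2) → no.
Summing the matching environments: 10 + 5 = 15 matching atoms.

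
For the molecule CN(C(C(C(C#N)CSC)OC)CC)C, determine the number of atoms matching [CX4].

10

Check the 15 heavy atoms by environment: 10× C (X4) → match; 1× C (X2) → no; 1× N (X1) → no; 1× O (X2) → no; 1× N (X3) → no; 1× S (X2) → no.
That gives 10 matching atoms.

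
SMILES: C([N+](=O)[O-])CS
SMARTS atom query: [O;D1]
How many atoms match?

2

The query [O;D1] means: aliphatic oxygen bonded to exactly one heavy atom.
Check the 6 heavy atoms by environment: 2× C (D2) → no; 1× N (charge +1, D3) → no; 1× O (charge -1, D1) → match; 1× O (D1) → match; 1× S (D1) → no.
Summing the matching environments: 1 + 1 = 2 matching atoms.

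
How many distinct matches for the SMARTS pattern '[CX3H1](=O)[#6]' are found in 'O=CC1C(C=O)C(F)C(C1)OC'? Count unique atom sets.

2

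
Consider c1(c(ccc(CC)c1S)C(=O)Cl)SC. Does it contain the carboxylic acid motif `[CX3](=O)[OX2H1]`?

The pattern [CX3](=O)[OX2H1] describes an sp2 carbon double-bonded to O and single-bonded to an -OH oxygen — a carboxylic acid.
The closest candidate here is an acyl chloride (-C(=O)Cl), but the carbonyl is bonded to Cl, not to an -OH oxygen. No other fragment satisfies the full query, so there is no match.

No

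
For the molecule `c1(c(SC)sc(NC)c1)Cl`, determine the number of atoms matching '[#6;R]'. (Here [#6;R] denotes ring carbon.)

4

The query [#6;R] means: carbon that is part of a ring.
Check the 10 heavy atoms by environment: 1× s (aromatic, in 5-ring) → no; 4× c (aromatic, in 5-ring) → match; 1× N (acyclic) → no; 2× C (acyclic) → no; 1× S (acyclic) → no; 1× Cl (acyclic) → no.
That gives 4 matching atoms.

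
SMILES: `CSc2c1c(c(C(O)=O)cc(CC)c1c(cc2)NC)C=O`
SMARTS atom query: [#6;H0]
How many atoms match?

8

The query [#6;H0] means: any carbon with no attached hydrogen.
Check the 21 heavy atoms by environment: 7× c (aromatic, H0) → match; 3× c (aromatic, H1) → no; 1× C (H0) → match; 2× O (H0) → no; 1× O (H1) → no; 1× C (H2) → no; 3× C (H3) → no; 1× C (H1) → no; 1× S (H0) → no; 1× N (H1) → no.
Summing the matching environments: 7 + 1 = 8 matching atoms.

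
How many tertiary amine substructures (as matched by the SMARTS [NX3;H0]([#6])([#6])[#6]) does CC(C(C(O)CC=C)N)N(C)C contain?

1

[NX3;H0]([#6])([#6])[#6] is the SMARTS for a tertiary amine: a trivalent nitrogen with no H, bonded to three carbons.
Exactly one fragment in the molecule meets all constraints, giving 1 match.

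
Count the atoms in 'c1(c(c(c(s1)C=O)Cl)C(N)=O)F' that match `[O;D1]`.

2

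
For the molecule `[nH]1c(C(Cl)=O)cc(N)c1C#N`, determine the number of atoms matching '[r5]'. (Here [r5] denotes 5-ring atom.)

5

The query [r5] means: r5 matches atoms in a five-membered ring.
Check the 11 heavy atoms by environment: 1× n (aromatic, in 5-ring) → match; 4× c (aromatic, in 5-ring) → match; 2× C (acyclic) → no; 2× N (acyclic) → no; 1× O (acyclic) → no; 1× Cl (acyclic) → no.
Summing the matching environments: 1 + 4 = 5 matching atoms.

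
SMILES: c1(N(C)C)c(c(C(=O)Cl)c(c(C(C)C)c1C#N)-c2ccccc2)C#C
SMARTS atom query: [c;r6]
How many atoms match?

12

Check the 25 heavy atoms by environment: 12× c (aromatic, in 6-ring) → match; 9× C (acyclic) → no; 2× N (acyclic) → no; 1× O (acyclic) → no; 1× Cl (acyclic) → no.
That gives 12 matching atoms.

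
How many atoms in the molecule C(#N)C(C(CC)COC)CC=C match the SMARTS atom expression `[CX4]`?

The query [CX4] means: C with X4: aliphatic carbon with exactly 4 total connections (bonds + H).
Check the 12 heavy atoms by environment: 7× C (X4) → match; 2× C (X3) → no; 1× C (X2) → no; 1× N (X1) → no; 1× O (X2) → no.
That gives 7 matching atoms.

7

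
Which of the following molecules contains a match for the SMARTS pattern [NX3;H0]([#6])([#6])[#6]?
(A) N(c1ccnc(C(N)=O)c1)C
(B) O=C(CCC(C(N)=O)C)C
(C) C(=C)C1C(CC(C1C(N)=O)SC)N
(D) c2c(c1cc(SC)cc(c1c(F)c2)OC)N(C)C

[NX3;H0]([#6])([#6])[#6] describes a trivalent nitrogen with no H, bonded to three carbons (a tertiary amine).
(A) has a primary amide (-C(=O)NH2) but the amide nitrogen has H2 and only one carbon neighbour.
(B) has a primary amide (-C(=O)NH2) but the amide nitrogen has H2 and only one carbon neighbour.
(C) has a primary amino group (-NH2) but the nitrogen has H2, not H0 with three carbons.
(D) contains a dimethylamino group (-N(CH3)2), which satisfies every atom and bond constraint.
So the answer is (D).

D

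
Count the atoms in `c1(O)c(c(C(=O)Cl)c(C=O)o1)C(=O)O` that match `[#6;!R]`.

3

The query [#6;!R] means: carbon not in any ring.
Check the 14 heavy atoms by environment: 1× o (aromatic, in 5-ring) → no; 4× c (aromatic, in 5-ring) → no; 5× O (acyclic) → no; 3× C (acyclic) → match; 1× Cl (acyclic) → no.
That gives 3 matching atoms.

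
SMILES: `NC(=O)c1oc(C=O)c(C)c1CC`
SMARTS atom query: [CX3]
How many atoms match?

2

Check the 13 heavy atoms by environment: 1× o (aromatic, X2) → no; 4× c (aromatic, X3) → no; 3× C (X4) → no; 2× C (X3) → match; 2× O (X1) → no; 1× N (X3) → no.
That gives 2 matching atoms.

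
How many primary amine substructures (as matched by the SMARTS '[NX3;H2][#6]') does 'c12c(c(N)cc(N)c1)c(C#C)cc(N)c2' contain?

3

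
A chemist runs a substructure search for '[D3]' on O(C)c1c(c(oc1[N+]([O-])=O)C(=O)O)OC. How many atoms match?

6

The query [D3] means: atom with exactly three heavy-atom neighbours.
Check the 15 heavy atoms by environment: 1× o (aromatic, D2) → no; 4× c (aromatic, D3) → match; 2× O (D2) → no; 2× C (D1) → no; 1× N (charge +1, D3) → match; 1× O (charge -1, D1) → no; 3× O (D1) → no; 1× C (D3) → match.
Summing the matching environments: 4 + 1 + 1 = 6 matching atoms.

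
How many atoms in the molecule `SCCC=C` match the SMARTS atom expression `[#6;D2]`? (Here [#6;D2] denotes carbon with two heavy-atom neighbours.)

The query [#6;D2] means: any carbon bonded to exactly two heavy atoms.
Check the 5 heavy atoms by environment: 3× C (D2) → match; 1× C (D1) → no; 1× S (D1) → no.
That gives 3 matching atoms.

3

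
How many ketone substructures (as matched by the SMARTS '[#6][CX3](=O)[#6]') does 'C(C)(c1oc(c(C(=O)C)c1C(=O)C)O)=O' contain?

[#6][CX3](=O)[#6] is the SMARTS for a ketone: a carbonyl carbon (no H) flanked by two carbons.
The molecule carries 3 separate instances of an acetyl/ketone group (-C(=O)CH3) meeting every constraint; each maps to a distinct set of atoms, giving 3 matches.

3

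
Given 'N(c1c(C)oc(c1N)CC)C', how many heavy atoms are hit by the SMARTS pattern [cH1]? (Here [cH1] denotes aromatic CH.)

0

The query [cH1] means: aromatic carbon bearing exactly one hydrogen.
Check the 11 heavy atoms by environment: 1× o (aromatic, H0) → no; 4× c (aromatic, H0) → no; 1× N (H1) → no; 3× C (H3) → no; 1× N (H2) → no; 1× C (H2) → no.
No environment satisfies the query, so 0 matching atoms.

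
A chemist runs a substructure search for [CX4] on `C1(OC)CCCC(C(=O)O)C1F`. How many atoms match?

Check the 12 heavy atoms by environment: 7× C (X4) → match; 1× C (X3) → no; 1× O (X1) → no; 2× O (X2) → no; 1× F (X1) → no.
That gives 7 matching atoms.

7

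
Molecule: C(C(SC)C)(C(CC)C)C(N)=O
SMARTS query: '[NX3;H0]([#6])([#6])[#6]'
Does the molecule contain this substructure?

No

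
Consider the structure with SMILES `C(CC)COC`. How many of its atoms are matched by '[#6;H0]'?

Check the 6 heavy atoms by environment: 3× C (H2) → no; 2× C (H3) → no; 1× O (H0) → no.
No environment satisfies the query, so 0 matching atoms.

0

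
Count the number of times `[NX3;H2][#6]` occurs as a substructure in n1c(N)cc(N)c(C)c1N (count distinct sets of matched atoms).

[NX3;H2][#6] is the SMARTS for a primary amine: a trivalent nitrogen with two H attached to carbon.
The molecule carries 3 separate instances of a primary amino group (-NH2) meeting every constraint; each maps to a distinct set of atoms, giving 3 matches.

3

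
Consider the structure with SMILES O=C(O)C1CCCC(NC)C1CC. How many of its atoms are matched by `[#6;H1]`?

3

Check the 13 heavy atoms by environment: 3× C (H1) → match; 4× C (H2) → no; 2× C (H3) → no; 1× C (H0) → no; 1× O (H0) → no; 1× O (H1) → no; 1× N (H1) → no.
That gives 3 matching atoms.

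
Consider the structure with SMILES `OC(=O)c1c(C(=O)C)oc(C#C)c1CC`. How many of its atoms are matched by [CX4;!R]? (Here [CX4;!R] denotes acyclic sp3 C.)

The query [CX4;!R] means: aliphatic carbon with four total connections, not in a ring.
Check the 15 heavy atoms by environment: 1× o (aromatic, X2, in 5-ring) → no; 4× c (aromatic, X3, in 5-ring) → no; 2× C (X3, acyclic) → no; 2× O (X1, acyclic) → no; 1× O (X2, acyclic) → no; 3× C (X4, acyclic) → match; 2× C (X2, acyclic) → no.
That gives 3 matching atoms.

3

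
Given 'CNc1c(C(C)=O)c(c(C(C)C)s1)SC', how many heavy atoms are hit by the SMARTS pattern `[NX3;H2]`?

0

Check the 15 heavy atoms by environment: 1× s (aromatic, H0, X2) → no; 4× c (aromatic, H0, X3) → no; 1× C (H0, X3) → no; 1× O (H0, X1) → no; 5× C (H3, X4) → no; 1× S (H0, X2) → no; 1× C (H1, X4) → no; 1× N (H1, X3) → no.
No environment satisfies the query, so 0 matching atoms.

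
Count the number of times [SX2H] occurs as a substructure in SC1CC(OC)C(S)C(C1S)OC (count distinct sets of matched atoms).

3

[SX2H] is the SMARTS for a thiol: an aliphatic sulfur with two connections, one being H.
The molecule carries 3 separate instances of a thiol (-SH) meeting every constraint; each maps to a distinct set of atoms, giving 3 matches.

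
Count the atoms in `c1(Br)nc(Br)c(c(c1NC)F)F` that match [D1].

5

Check the 12 heavy atoms by environment: 1× n (aromatic, D2) → no; 5× c (aromatic, D3) → no; 2× F (D1) → match; 2× Br (D1) → match; 1× N (D2) → no; 1× C (D1) → match.
Summing the matching environments: 2 + 2 + 1 = 5 matching atoms.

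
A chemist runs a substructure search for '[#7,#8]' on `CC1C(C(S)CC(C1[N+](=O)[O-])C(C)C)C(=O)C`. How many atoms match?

4

The query [#7,#8] means: nitrogen or oxygen (comma = OR).
Check the 17 heavy atoms by environment: 12× C → no; 1× S → no; 2× O → match; 1× N (charge +1) → match; 1× O (charge -1) → match.
Summing the matching environments: 2 + 1 + 1 = 4 matching atoms.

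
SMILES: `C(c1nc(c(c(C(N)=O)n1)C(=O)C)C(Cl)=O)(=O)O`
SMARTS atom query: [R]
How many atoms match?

The query [R] means: R matches any atom that is part of a ring.
Check the 18 heavy atoms by environment: 2× n (aromatic, in 6-ring) → match; 4× c (aromatic, in 6-ring) → match; 5× C (acyclic) → no; 5× O (acyclic) → no; 1× Cl (acyclic) → no; 1× N (acyclic) → no.
Summing the matching environments: 2 + 4 = 6 matching atoms.

6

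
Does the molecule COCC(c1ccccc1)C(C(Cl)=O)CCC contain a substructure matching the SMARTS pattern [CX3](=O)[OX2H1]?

No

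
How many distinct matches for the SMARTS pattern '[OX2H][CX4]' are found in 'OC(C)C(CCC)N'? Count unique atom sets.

1

[OX2H][CX4] is the SMARTS for an aliphatic alcohol: a hydroxyl oxygen bound to an sp3 (X4) carbon.
Exactly one fragment in the molecule meets all constraints, giving 1 match.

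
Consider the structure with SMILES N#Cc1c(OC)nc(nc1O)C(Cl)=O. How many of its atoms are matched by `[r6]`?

The query [r6] means: r6 matches atoms in a six-membered ring.
Check the 14 heavy atoms by environment: 2× n (aromatic, in 6-ring) → match; 4× c (aromatic, in 6-ring) → match; 3× O (acyclic) → no; 3× C (acyclic) → no; 1× Cl (acyclic) → no; 1× N (acyclic) → no.
Summing the matching environments: 2 + 4 = 6 matching atoms.

6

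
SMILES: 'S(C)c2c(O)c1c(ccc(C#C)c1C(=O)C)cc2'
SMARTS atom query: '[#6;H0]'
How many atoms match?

Check the 18 heavy atoms by environment: 6× c (aromatic, H0) → match; 4× c (aromatic, H1) → no; 2× C (H0) → match; 1× O (H0) → no; 2× C (H3) → no; 1× C (H1) → no; 1× O (H1) → no; 1× S (H0) → no.
Summing the matching environments: 6 + 2 = 8 matching atoms.

8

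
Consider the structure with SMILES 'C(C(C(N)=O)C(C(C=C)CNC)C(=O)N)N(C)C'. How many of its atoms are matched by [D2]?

4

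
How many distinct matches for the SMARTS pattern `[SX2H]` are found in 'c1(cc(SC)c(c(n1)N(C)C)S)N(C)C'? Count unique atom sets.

1

[SX2H] is the SMARTS for a thiol: an aliphatic sulfur with two connections, one being H.
Exactly one fragment in the molecule meets all constraints, giving 1 match.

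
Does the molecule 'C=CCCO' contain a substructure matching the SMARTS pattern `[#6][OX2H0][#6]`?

The pattern [#6][OX2H0][#6] describes an aliphatic oxygen bridging two carbons with no H on the oxygen — an ether.
The closest candidate here is a hydroxyl group (-OH), but the oxygen has H1, not H0 bridging two carbons. No other fragment satisfies the full query, so there is no match.

No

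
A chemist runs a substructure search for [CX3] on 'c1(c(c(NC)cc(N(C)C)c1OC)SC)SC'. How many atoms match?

0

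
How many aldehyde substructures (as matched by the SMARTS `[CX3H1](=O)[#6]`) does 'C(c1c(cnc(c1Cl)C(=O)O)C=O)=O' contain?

2

[CX3H1](=O)[#6] is the SMARTS for an aldehyde: an sp2 carbon with one H, double-bonded to O and single-bonded to carbon.
The molecule carries 2 separate instances of an aldehyde (-CHO) meeting every constraint; each maps to a distinct set of atoms, giving 2 matches.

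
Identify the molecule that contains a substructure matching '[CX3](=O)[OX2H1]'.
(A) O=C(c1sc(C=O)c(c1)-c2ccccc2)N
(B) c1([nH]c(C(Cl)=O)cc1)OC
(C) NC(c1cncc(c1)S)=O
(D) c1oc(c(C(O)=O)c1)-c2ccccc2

D

[CX3](=O)[OX2H1] describes an sp2 carbon double-bonded to O and single-bonded to an -OH oxygen (a carboxylic acid).
(A) has an aldehyde (-CHO) but there is no singly-bonded oxygen on the carbonyl carbon.
(B) has an acyl chloride (-C(=O)Cl) but the carbonyl is bonded to Cl, not to an -OH oxygen.
(C) has a primary amide (-C(=O)NH2) but the carbonyl is bonded to N, not to an -OH oxygen.
(D) contains a carboxylic acid group (-C(=O)OH), which satisfies every atom and bond constraint.
So the answer is (D).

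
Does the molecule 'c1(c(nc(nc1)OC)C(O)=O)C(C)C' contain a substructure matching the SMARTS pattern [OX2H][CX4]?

No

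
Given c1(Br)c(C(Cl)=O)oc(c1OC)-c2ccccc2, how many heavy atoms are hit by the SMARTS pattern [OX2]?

1

Check the 17 heavy atoms by environment: 1× o (aromatic, X2) → no; 10× c (aromatic, X3) → no; 1× O (X2) → match; 1× C (X4) → no; 1× C (X3) → no; 1× O (X1) → no; 1× Cl (X1) → no; 1× Br (X1) → no.
That gives 1 matching atom.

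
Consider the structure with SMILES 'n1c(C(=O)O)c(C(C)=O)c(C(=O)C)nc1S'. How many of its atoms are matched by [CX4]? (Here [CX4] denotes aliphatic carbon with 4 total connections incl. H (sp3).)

2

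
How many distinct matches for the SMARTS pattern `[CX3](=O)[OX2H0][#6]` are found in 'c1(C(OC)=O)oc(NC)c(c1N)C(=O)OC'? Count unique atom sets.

[CX3](=O)[OX2H0][#6] is the SMARTS for an ester: a carbonyl carbon bonded to an oxygen that is itself bonded to carbon (no H on that O).
The molecule carries 2 separate instances of a methyl-ester group (-C(=O)OCH3) meeting every constraint; each maps to a distinct set of atoms, giving 2 matches.

2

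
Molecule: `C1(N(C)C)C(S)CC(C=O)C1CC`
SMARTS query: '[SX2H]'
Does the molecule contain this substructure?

Yes

The pattern [SX2H] describes an aliphatic sulfur with two connections, one being H — a thiol.
The molecule carries a thiol (-SH), whose atoms satisfy every constraint of the query, so the pattern matches.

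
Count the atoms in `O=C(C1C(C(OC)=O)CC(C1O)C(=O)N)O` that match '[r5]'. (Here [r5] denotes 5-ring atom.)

Check the 16 heavy atoms by environment: 5× C (in 5-ring) → match; 6× O (acyclic) → no; 4× C (acyclic) → no; 1× N (acyclic) → no.
That gives 5 matching atoms.

5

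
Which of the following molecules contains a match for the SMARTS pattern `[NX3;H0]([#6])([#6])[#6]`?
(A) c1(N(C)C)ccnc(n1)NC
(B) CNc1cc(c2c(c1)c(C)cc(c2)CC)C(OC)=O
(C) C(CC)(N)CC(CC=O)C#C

A

[NX3;H0]([#6])([#6])[#6] describes a trivalent nitrogen with no H, bonded to three carbons (a tertiary amine).
(A) contains a dimethylamino group (-N(CH3)2), which satisfies every atom and bond constraint.
(B) has an N-methylamino group (-NHCH3) but the nitrogen still has one H (H1), not H0.
(C) has a primary amino group (-NH2) but the nitrogen has H2, not H0 with three carbons.
So the answer is (A).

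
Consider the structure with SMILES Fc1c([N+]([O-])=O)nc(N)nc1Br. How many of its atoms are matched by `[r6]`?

Check the 12 heavy atoms by environment: 2× n (aromatic, in 6-ring) → match; 4× c (aromatic, in 6-ring) → match; 1× Br (acyclic) → no; 1× N (charge +1, acyclic) → no; 1× O (charge -1, acyclic) → no; 1× O (acyclic) → no; 1× F (acyclic) → no; 1× N (acyclic) → no.
Summing the matching environments: 2 + 4 = 6 matching atoms.

6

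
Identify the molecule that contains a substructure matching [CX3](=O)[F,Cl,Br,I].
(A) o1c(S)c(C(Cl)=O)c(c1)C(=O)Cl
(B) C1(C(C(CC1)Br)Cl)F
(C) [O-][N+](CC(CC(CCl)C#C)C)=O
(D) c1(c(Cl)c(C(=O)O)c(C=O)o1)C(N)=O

A

[CX3](=O)[F,Cl,Br,I] describes a carbonyl carbon bonded to a halogen (an acyl halide).
(A) contains an acyl chloride (-C(=O)Cl), which satisfies every atom and bond constraint.
(B) has a chloro substituent but the Cl is not on a carbonyl carbon.
(C) has a chloro substituent but the Cl is not on a carbonyl carbon.
(D) has a chloro substituent but the Cl is not on a carbonyl carbon.
So the answer is (A).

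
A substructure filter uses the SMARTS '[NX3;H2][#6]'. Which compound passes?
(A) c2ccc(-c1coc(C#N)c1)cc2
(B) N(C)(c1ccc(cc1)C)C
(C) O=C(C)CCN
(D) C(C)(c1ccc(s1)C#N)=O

C

[NX3;H2][#6] describes a trivalent nitrogen with two H attached to carbon (a primary amine).
(A) has a nitrile (-C#N) but the nitrogen is NX1 (triple-bonded), not NX3 with two H.
(B) has a dimethylamino group (-N(CH3)2) but the nitrogen has H0, not H2.
(C) contains a primary amino group (-NH2), which satisfies every atom and bond constraint.
(D) has a nitrile (-C#N) but the nitrogen is NX1 (triple-bonded), not NX3 with two H.
So the answer is (C).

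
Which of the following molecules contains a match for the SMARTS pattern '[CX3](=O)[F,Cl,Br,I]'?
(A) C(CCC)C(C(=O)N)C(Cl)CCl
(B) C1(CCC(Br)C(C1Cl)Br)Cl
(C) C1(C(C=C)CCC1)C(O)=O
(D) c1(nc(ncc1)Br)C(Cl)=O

D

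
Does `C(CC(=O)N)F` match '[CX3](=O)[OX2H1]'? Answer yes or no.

No

The pattern [CX3](=O)[OX2H1] describes an sp2 carbon double-bonded to O and single-bonded to an -OH oxygen — a carboxylic acid.
The closest candidate here is a primary amide (-C(=O)NH2), but the carbonyl is bonded to N, not to an -OH oxygen. No other fragment satisfies the full query, so there is no match.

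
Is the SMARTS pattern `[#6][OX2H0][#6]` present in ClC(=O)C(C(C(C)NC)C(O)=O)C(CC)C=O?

No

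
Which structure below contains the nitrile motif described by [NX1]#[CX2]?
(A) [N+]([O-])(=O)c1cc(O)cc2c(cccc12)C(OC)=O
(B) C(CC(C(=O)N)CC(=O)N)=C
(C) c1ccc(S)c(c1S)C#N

[NX1]#[CX2] describes a nitrogen triple-bonded to a two-connected carbon (a nitrile).
(A) has a nitro group (-[N+](=O)[O-]) but there is no C#N triple bond.
(B) has a primary amide (-C(=O)NH2) but the nitrogen is NX3, not NX1.
(C) contains a nitrile (-C#N), which satisfies every atom and bond constraint.
So the answer is (C).

C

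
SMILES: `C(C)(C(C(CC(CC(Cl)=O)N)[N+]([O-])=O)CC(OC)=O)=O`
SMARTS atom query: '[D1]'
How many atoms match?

The query [D1] means: atom with exactly one heavy-atom neighbour (degree 1).
Check the 20 heavy atoms by environment: 3× C (D2) → no; 6× C (D3) → no; 1× N (charge +1, D3) → no; 1× O (charge -1, D1) → match; 4× O (D1) → match; 1× N (D1) → match; 2× C (D1) → match; 1× O (D2) → no; 1× Cl (D1) → match.
Summing the matching environments: 1 + 4 + 1 + 2 + 1 = 9 matching atoms.

9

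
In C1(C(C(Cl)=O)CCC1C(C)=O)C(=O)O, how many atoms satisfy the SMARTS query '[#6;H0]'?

The query [#6;H0] means: any carbon with no attached hydrogen.
Check the 14 heavy atoms by environment: 3× C (H1) → no; 2× C (H2) → no; 3× C (H0) → match; 3× O (H0) → no; 1× C (H3) → no; 1× O (H1) → no; 1× Cl (H0) → no.
That gives 3 matching atoms.

3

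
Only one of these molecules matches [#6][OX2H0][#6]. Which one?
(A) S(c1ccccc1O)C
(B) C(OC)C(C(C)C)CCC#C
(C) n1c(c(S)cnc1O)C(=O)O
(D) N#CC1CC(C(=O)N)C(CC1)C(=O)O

B

[#6][OX2H0][#6] describes an aliphatic oxygen bridging two carbons with no H on the oxygen (an ether).
(A) has a hydroxyl group (-OH) but the oxygen has H1, not H0 bridging two carbons.
(B) contains a methoxy ether (-OCH3), which satisfies every atom and bond constraint.
(C) has a carboxylic acid group (-C(=O)OH) but the -OH oxygen has H1; the =O is OX1, not OX2.
(D) has a carboxylic acid group (-C(=O)OH) but the -OH oxygen has H1; the =O is OX1, not OX2.
So the answer is (B).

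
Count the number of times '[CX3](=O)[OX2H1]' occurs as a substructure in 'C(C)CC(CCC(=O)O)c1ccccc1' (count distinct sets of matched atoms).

1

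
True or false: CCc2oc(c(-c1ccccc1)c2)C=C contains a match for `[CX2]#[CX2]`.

False

The pattern [CX2]#[CX2] describes a carbon-carbon triple bond — an alkyne.
The closest candidate here is a vinyl group (-CH=CH2), but the C=C is a double bond; both carbons are CX3, not CX2. No other fragment satisfies the full query, so there is no match.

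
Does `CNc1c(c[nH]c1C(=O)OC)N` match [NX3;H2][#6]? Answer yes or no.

Yes

The pattern [NX3;H2][#6] describes a trivalent nitrogen with two H attached to carbon — a primary amine.
The molecule carries a primary amino group (-NH2), whose atoms satisfy every constraint of the query, so the pattern matches.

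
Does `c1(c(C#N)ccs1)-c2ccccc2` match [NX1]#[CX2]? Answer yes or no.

Yes

The pattern [NX1]#[CX2] describes a nitrogen triple-bonded to a two-connected carbon — a nitrile.
The molecule carries a nitrile (-C#N), whose atoms satisfy every constraint of the query, so the pattern matches.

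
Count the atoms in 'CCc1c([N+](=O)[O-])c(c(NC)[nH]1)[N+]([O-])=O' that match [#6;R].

4

Check the 15 heavy atoms by environment: 1× n (aromatic, in 5-ring) → no; 4× c (aromatic, in 5-ring) → match; 2× N (charge +1, acyclic) → no; 2× O (charge -1, acyclic) → no; 2× O (acyclic) → no; 3× C (acyclic) → no; 1× N (acyclic) → no.
That gives 4 matching atoms.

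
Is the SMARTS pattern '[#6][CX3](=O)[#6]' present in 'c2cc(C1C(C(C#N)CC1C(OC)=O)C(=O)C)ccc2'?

Yes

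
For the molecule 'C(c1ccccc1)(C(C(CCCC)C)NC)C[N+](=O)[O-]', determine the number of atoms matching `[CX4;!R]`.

10

The query [CX4;!R] means: aliphatic carbon with four total connections, not in a ring.
Check the 20 heavy atoms by environment: 10× C (X4, acyclic) → match; 1× N (X3, acyclic) → no; 1× N (charge +1, X3, acyclic) → no; 1× O (charge -1, X1, acyclic) → no; 1× O (X1, acyclic) → no; 6× c (aromatic, X3, in 6-ring) → no.
That gives 10 matching atoms.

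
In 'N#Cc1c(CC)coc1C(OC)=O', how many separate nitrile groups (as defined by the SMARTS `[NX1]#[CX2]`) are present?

[NX1]#[CX2] is the SMARTS for a nitrile: a nitrogen triple-bonded to a two-connected carbon.
Exactly one fragment in the molecule meets all constraints, giving 1 match.

1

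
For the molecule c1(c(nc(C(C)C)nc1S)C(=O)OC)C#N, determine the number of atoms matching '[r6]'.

The query [r6] means: r6 matches atoms in a six-membered ring.
Check the 16 heavy atoms by environment: 2× n (aromatic, in 6-ring) → match; 4× c (aromatic, in 6-ring) → match; 6× C (acyclic) → no; 2× O (acyclic) → no; 1× N (acyclic) → no; 1× S (acyclic) → no.
Summing the matching environments: 2 + 4 = 6 matching atoms.

6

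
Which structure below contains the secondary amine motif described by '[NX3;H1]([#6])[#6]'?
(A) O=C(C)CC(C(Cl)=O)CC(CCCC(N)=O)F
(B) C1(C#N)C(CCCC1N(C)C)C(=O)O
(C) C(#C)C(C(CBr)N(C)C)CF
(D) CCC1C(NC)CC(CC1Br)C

D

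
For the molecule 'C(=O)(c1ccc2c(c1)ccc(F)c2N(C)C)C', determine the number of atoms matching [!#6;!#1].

3

The query [!#6;!#1] means: not carbon and not hydrogen — any heteroatom.
Check the 17 heavy atoms by environment: 10× c (aromatic) → no; 1× F → match; 4× C → no; 1× O → match; 1× N → match.
Summing the matching environments: 1 + 1 + 1 = 3 matching atoms.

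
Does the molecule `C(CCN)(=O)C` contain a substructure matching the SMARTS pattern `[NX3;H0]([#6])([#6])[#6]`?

No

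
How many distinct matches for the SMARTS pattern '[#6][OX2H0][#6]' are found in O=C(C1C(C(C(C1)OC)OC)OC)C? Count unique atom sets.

3

[#6][OX2H0][#6] is the SMARTS for an ether: an aliphatic oxygen bridging two carbons with no H on the oxygen.
The molecule carries 3 separate instances of a methoxy ether (-OCH3) meeting every constraint; each maps to a distinct set of atoms, giving 3 matches.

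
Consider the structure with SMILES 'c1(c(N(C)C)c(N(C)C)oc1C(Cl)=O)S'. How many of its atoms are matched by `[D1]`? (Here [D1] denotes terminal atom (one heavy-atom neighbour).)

7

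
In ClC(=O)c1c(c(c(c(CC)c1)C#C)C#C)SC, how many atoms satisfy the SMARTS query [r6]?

6

The query [r6] means: r6 matches atoms in a six-membered ring.
Check the 17 heavy atoms by environment: 6× c (aromatic, in 6-ring) → match; 8× C (acyclic) → no; 1× O (acyclic) → no; 1× Cl (acyclic) → no; 1× S (acyclic) → no.
That gives 6 matching atoms.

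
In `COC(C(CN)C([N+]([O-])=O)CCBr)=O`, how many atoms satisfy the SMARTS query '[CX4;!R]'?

6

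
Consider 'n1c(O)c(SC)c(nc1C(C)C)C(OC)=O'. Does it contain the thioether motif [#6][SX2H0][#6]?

Yes

The pattern [#6][SX2H0][#6] describes an aliphatic sulfur bridging two carbons with no H on the sulfur — a thioether.
The molecule carries a methylthio ether (-SCH3), whose atoms satisfy every constraint of the query, so the pattern matches.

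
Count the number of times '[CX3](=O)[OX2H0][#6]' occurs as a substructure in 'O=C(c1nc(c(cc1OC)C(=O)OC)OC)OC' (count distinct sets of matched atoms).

[CX3](=O)[OX2H0][#6] is the SMARTS for an ester: a carbonyl carbon bonded to an oxygen that is itself bonded to carbon (no H on that O).
The molecule carries 2 separate instances of a methyl-ester group (-C(=O)OCH3) meeting every constraint; each maps to a distinct set of atoms, giving 2 matches.

2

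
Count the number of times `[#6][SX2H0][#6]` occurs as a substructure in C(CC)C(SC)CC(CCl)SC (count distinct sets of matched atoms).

[#6][SX2H0][#6] is the SMARTS for a thioether: an aliphatic sulfur bridging two carbons with no H on the sulfur.
The molecule carries 2 separate instances of a methylthio ether (-SCH3) meeting every constraint; each maps to a distinct set of atoms, giving 2 matches.

2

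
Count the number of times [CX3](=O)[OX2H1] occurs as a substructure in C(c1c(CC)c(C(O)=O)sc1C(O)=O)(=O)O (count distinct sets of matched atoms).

3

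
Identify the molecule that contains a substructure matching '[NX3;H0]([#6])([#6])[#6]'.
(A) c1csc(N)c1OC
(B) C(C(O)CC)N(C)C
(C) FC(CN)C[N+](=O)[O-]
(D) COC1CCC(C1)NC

[NX3;H0]([#6])([#6])[#6] describes a trivalent nitrogen with no H, bonded to three carbons (a tertiary amine).
(A) has a primary amino group (-NH2) but the nitrogen has H2, not H0 with three carbons.
(B) contains a dimethylamino group (-N(CH3)2), which satisfies every atom and bond constraint.
(C) has a primary amino group (-NH2) but the nitrogen has H2, not H0 with three carbons.
(D) has an N-methylamino group (-NHCH3) but the nitrogen still has one H (H1), not H0.
So the answer is (B).

B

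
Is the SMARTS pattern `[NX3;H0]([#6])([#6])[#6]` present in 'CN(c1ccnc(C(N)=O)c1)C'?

Yes

The pattern [NX3;H0]([#6])([#6])[#6] describes a trivalent nitrogen with no H, bonded to three carbons — a tertiary amine.
The molecule carries a dimethylamino group (-N(CH3)2), whose atoms satisfy every constraint of the query, so the pattern matches.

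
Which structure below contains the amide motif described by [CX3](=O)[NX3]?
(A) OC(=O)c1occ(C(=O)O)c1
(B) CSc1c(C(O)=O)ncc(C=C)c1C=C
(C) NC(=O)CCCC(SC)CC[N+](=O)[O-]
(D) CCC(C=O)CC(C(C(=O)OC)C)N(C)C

C

[CX3](=O)[NX3] describes a carbonyl carbon bonded to a trivalent nitrogen (an amide).
(A) has a carboxylic acid group (-C(=O)OH) but the carbonyl is bonded to O, not to an NX3 nitrogen.
(B) has a carboxylic acid group (-C(=O)OH) but the carbonyl is bonded to O, not to an NX3 nitrogen.
(C) contains a primary amide (-C(=O)NH2), which satisfies every atom and bond constraint.
(D) has a methyl-ester group (-C(=O)OCH3) but the carbonyl is bonded to O, not to an NX3 nitrogen.
So the answer is (C).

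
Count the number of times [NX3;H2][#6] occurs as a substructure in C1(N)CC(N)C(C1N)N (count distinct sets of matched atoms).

4

[NX3;H2][#6] is the SMARTS for a primary amine: a trivalent nitrogen with two H attached to carbon.
The molecule carries 4 separate instances of a primary amino group (-NH2) meeting every constraint; each maps to a distinct set of atoms, giving 4 matches.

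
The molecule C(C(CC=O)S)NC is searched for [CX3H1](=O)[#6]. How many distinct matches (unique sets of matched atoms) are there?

1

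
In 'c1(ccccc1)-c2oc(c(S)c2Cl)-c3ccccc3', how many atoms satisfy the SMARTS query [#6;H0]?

6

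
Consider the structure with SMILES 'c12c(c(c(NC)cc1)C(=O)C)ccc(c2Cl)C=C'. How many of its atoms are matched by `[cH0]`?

6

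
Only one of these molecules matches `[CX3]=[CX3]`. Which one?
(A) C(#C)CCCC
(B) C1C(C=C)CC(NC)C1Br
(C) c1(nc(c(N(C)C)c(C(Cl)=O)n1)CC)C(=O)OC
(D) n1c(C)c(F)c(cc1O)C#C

B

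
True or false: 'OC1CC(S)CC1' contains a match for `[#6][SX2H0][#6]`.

False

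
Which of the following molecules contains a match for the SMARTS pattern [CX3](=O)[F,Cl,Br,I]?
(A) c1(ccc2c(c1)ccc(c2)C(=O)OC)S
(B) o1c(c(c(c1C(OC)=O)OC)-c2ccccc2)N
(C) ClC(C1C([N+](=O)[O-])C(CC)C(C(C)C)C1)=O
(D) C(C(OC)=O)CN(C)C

C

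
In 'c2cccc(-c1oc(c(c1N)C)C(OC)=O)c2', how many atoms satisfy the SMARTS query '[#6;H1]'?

5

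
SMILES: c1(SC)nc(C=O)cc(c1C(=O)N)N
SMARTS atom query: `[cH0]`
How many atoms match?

4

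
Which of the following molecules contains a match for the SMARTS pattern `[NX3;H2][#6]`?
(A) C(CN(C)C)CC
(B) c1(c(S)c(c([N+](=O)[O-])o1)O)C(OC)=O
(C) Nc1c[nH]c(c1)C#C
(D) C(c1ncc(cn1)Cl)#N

C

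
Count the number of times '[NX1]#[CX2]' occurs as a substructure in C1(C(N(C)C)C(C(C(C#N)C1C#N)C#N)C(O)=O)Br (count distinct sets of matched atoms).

3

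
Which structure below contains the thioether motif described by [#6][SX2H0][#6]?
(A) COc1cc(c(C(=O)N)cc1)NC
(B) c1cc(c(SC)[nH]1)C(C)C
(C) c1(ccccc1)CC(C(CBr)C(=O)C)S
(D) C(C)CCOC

[#6][SX2H0][#6] describes an aliphatic sulfur bridging two carbons with no H on the sulfur (a thioether).
(A) has a methoxy ether (-OCH3) but the bridging atom is O, not S.
(B) contains a methylthio ether (-SCH3), which satisfies every atom and bond constraint.
(C) has a thiol (-SH) but the sulfur has H1, not H0 bridging two carbons.
(D) has a methoxy ether (-OCH3) but the bridging atom is O, not S.
So the answer is (B).

B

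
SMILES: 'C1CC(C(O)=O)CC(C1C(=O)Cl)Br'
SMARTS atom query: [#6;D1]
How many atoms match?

0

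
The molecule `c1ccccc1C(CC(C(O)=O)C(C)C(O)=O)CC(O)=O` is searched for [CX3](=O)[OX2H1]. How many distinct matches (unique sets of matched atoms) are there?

3

[CX3](=O)[OX2H1] is the SMARTS for a carboxylic acid: an sp2 carbon double-bonded to O and single-bonded to an -OH oxygen.
The molecule carries 3 separate instances of a carboxylic acid group (-C(=O)OH) meeting every constraint; each maps to a distinct set of atoms, giving 3 matches.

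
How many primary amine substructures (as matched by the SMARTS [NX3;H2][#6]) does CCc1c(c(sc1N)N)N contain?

[NX3;H2][#6] is the SMARTS for a primary amine: a trivalent nitrogen with two H attached to carbon.
The molecule carries 3 separate instances of a primary amino group (-NH2) meeting every constraint; each maps to a distinct set of atoms, giving 3 matches.

3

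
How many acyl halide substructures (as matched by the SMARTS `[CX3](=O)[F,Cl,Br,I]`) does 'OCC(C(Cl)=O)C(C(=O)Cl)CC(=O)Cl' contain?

3

[CX3](=O)[F,Cl,Br,I] is the SMARTS for an acyl halide: a carbonyl carbon bonded to a halogen.
The molecule carries 3 separate instances of an acyl chloride (-C(=O)Cl) meeting every constraint; each maps to a distinct set of atoms, giving 3 matches.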